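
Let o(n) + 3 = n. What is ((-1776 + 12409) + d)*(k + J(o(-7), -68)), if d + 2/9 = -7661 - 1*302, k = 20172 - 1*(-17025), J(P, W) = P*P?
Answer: 896172316/9 ≈ 9.9575e+7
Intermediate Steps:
o(n) = -3 + n
J(P, W) = P²
k = 37197 (k = 20172 + 17025 = 37197)
d = -71669/9 (d = -2/9 + (-7661 - 1*302) = -2/9 + (-7661 - 302) = -2/9 - 7963 = -71669/9 ≈ -7963.2)
((-1776 + 12409) + d)*(k + J(o(-7), -68)) = ((-1776 + 12409) - 71669/9)*(37197 + (-3 - 7)²) = (10633 - 71669/9)*(37197 + (-10)²) = 24028*(37197 + 100)/9 = (24028/9)*37297 = 896172316/9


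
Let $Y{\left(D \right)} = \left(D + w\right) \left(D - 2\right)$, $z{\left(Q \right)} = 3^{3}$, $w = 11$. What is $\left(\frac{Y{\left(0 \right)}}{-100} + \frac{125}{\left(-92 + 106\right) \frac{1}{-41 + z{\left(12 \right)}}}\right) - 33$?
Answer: $- \frac{7889}{50} \approx -157.78$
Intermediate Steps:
$z{\left(Q \right)} = 27$
$Y{\left(D \right)} = \left(-2 + D\right) \left(11 + D\right)$ ($Y{\left(D \right)} = \left(D + 11\right) \left(D - 2\right) = \left(11 + D\right) \left(-2 + D\right) = \left(-2 + D\right) \left(11 + D\right)$)
$\left(\frac{Y{\left(0 \right)}}{-100} + \frac{125}{\left(-92 + 106\right) \frac{1}{-41 + z{\left(12 \right)}}}\right) - 33 = \left(\frac{-22 + 0^{2} + 9 \cdot 0}{-100} + \frac{125}{\left(-92 + 106\right) \frac{1}{-41 + 27}}\right) - 33 = \left(\left(-22 + 0 + 0\right) \left(- \frac{1}{100}\right) + \frac{125}{14 \frac{1}{-14}}\right) - 33 = \left(\left(-22\right) \left(- \frac{1}{100}\right) + \frac{125}{14 \left(- \frac{1}{14}\right)}\right) - 33 = \left(\frac{11}{50} + \frac{125}{-1}\right) - 33 = \left(\frac{11}{50} + 125 \left(-1\right)\right) - 33 = \left(\frac{11}{50} - 125\right) - 33 = - \frac{6239}{50} - 33 = - \frac{7889}{50}$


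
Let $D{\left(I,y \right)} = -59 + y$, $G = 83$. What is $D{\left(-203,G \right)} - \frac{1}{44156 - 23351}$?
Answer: $\frac{499319}{20805} \approx 24.0$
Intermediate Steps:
$D{\left(-203,G \right)} - \frac{1}{44156 - 23351} = \left(-59 + 83\right) - \frac{1}{44156 - 23351} = 24 - \frac{1}{20805} = \frac{499319}{20805}$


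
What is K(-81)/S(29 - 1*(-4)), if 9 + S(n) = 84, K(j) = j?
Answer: -27/25 ≈ -1.0800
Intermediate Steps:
S(n) = 75 (S(n) = -9 + 84 = 75)
K(-81)/S(29 - 1*(-4)) = -81/75 = -81*1/75 = -27/25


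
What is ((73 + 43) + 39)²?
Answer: 24025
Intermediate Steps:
((73 + 43) + 39)² = (116 + 39)² = 155² = 24025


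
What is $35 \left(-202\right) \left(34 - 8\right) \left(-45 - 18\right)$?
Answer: $11580660$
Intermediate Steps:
$35 \left(-202\right) \left(34 - 8\right) \left(-45 - 18\right) = - 7070 \cdot 26 \left(-63\right) = \left(-7070\right) \left(-1638\right) = 11580660$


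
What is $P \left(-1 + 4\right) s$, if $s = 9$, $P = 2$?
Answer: $54$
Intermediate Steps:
$P \left(-1 + 4\right) s = 2 \left(-1 + 4\right) 9 = 2 \cdot 3 \cdot 9 = 6 \cdot 9 = 54$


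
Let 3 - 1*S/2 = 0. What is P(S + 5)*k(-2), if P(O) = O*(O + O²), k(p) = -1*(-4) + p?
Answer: 2904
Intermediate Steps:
S = 6 (S = 6 - 2*0 = 6 + 0 = 6)
k(p) = 4 + p
P(S + 5)*k(-2) = ((6 + 5)²*(1 + (6 + 5)))*(4 - 2) = (11²*(1 + 11))*2 = (121*12)*2 = 1452*2 = 2904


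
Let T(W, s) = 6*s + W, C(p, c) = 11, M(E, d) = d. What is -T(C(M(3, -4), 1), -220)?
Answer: 1309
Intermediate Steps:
T(W, s) = W + 6*s
-T(C(M(3, -4), 1), -220) = -(11 + 6*(-220)) = -(11 - 1320) = -1*(-1309) = 1309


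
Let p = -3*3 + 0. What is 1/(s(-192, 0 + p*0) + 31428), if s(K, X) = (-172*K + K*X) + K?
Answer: 1/64260 ≈ 1.5562e-5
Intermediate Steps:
p = -9 (p = -9 + 0 = -9)
s(K, X) = -171*K + K*X
1/(s(-192, 0 + p*0) + 31428) = 1/(-192*(-171 + (0 - 9*0)) + 31428) = 1/(-192*(-171 + (0 + 0)) + 31428) = 1/(-192*(-171 + 0) + 31428) = 1/(-192*(-171) + 31428) = 1/(32832 + 31428) = 1/64260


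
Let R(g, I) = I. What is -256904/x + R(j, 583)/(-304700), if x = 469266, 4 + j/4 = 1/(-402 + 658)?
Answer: -3570555949/6499334100 ≈ -0.54937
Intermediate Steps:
j = -1023/64 (j = -16 + 4/(-402 + 658) = -16 + 4/256 = -16 + 4*(1/256) = -16 + 1/64 = -1023/64 ≈ -15.984)
-256904/x + R(j, 583)/(-304700) = -256904/469266 + 583/(-304700) = -256904*1/469266 + 583*(-1/304700) = -128452/234633 - 53/27700 = -3570555949/6499334100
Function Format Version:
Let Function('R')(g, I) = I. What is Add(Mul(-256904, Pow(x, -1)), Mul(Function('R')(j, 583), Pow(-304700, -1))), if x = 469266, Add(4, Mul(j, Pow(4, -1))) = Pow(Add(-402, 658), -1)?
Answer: Rational(-3570555949, 6499334100) ≈ -0.54937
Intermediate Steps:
j = Rational(-1023, 64) (j = Add(-16, Mul(4, Pow(Add(-402, 658), -1))) = Add(-16, Mul(4, Pow(256, -1))) = Add(-16, Mul(4, Rational(1, 256))) = Add(-16, Rational(1, 64)) = Rational(-1023, 64) ≈ -15.984)
Add(Mul(-256904, Pow(x, -1)), Mul(Function('R')(j, 583), Pow(-304700, -1))) = Add(Mul(-256904, Pow(469266, -1)), Mul(583, Pow(-304700, -1))) = Add(Mul(-256904, Rational(1, 469266)), Mul(583, Rational(-1, 304700))) = Add(Rational(-128452, 234633), Rational(-53, 27700)) = Rational(-3570555949, 6499334100)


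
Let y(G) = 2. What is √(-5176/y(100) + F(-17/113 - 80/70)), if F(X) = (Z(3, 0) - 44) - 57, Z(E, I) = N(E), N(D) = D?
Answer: I*√2686 ≈ 51.827*I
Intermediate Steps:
Z(E, I) = E
F(X) = -98 (F(X) = (3 - 44) - 57 = -41 - 57 = -98)
√(-5176/y(100) + F(-17/113 - 80/70)) = √(-5176/2 - 98) = √(-5176*½ - 98) = √(-2588 - 98) = √(-2686) = I*√2686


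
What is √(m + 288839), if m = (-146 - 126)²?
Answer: √362823 ≈ 602.35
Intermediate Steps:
m = 73984 (m = (-272)² = 73984)
√(m + 288839) = √(73984 + 288839) = √362823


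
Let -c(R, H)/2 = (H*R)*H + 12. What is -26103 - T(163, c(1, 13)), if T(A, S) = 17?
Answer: -26120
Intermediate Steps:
c(R, H) = -24 - 2*R*H² (c(R, H) = -2*((H*R)*H + 12) = -2*(R*H² + 12) = -2*(12 + R*H²) = -24 - 2*R*H²)
-26103 - T(163, c(1, 13)) = -26103 - 1*17 = -26103 - 17 = -26120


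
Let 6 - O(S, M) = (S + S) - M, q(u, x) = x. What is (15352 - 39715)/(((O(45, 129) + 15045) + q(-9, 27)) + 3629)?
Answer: -24363/18746 ≈ -1.2996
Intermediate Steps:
O(S, M) = 6 + M - 2*S (O(S, M) = 6 - ((S + S) - M) = 6 - (2*S - M) = 6 - (-M + 2*S) = 6 + (M - 2*S) = 6 + M - 2*S)
(15352 - 39715)/(((O(45, 129) + 15045) + q(-9, 27)) + 3629) = (15352 - 39715)/((((6 + 129 - 2*45) + 15045) + 27) + 3629) = -24363/((((6 + 129 - 90) + 15045) + 27) + 3629) = -24363/(((45 + 15045) + 27) + 3629) = -24363/((15090 + 27) + 3629) = -24363/(15117 + 3629) = -24363/18746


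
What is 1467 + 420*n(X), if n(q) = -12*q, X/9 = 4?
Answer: -179973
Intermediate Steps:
X = 36 (X = 9*4 = 36)
1467 + 420*n(X) = 1467 + 420*(-12*36) = 1467 + 420*(-432) = 1467 - 181440 = -179973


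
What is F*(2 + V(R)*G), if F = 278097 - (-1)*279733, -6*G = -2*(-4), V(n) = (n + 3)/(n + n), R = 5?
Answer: 1561924/3 ≈ 5.2064e+5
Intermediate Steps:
V(n) = (3 + n)/(2*n) (V(n) = (3 + n)/((2*n)) = (3 + n)*(1/(2*n)) = (3 + n)/(2*n))
G = -4/3 (G = -(-1)*(-4)/3 = -⅙*8 = -4/3 ≈ -1.3333)
F = 557830 (F = 278097 - 1*(-279733) = 278097 + 279733 = 557830)
F*(2 + V(R)*G) = 557830*(2 + ((½)*(3 + 5)/5)*(-4/3)) = 557830*(2 + ((½)*(⅕)*8)*(-4/3)) = 557830*(2 + (⅘)*(-4/3)) = 557830*(2 - 16/15) = 557830*(14/15) = 1561924/3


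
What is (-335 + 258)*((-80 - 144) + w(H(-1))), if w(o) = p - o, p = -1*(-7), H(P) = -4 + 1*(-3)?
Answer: 16170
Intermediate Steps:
H(P) = -7 (H(P) = -4 - 3 = -7)
p = 7
w(o) = 7 - o
(-335 + 258)*((-80 - 144) + w(H(-1))) = (-335 + 258)*((-80 - 144) + (7 - 1*(-7))) = -77*(-224 + (7 + 7)) = -77*(-224 + 14) = -77*(-210) = 16170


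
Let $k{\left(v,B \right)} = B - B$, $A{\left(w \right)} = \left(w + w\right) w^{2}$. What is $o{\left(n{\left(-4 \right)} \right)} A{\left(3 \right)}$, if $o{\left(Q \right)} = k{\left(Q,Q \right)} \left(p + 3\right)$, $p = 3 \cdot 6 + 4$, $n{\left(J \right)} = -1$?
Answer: $0$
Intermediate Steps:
$A{\left(w \right)} = 2 w^{3}$ ($A{\left(w \right)} = 2 w w^{2} = 2 w^{3}$)
$k{\left(v,B \right)} = 0$
$p = 22$ ($p = 18 + 4 = 22$)
$o{\left(Q \right)} = 0$ ($o{\left(Q \right)} = 0 \left(22 + 3\right) = 0 \cdot 25 = 0$)
$o{\left(n{\left(-4 \right)} \right)} A{\left(3 \right)} = 0 \cdot 2 \cdot 3^{3} = 0 \cdot 2 \cdot 27 = 0 \cdot 54 = 0$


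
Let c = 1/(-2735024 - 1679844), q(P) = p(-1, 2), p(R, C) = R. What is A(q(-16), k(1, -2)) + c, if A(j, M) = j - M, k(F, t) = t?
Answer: 4414867/4414868 ≈ 1.0000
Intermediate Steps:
q(P) = -1
c = -1/4414868 (c = 1/(-4414868) = -1/4414868 ≈ -2.2651e-7)
A(q(-16), k(1, -2)) + c = (-1 - 1*(-2)) - 1/4414868 = (-1 + 2) - 1/4414868 = 1 - 1/4414868 = 4414867/4414868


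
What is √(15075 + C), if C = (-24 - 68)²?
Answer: √23539 ≈ 153.42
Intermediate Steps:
C = 8464 (C = (-92)² = 8464)
√(15075 + C) = √(15075 + 8464) = √23539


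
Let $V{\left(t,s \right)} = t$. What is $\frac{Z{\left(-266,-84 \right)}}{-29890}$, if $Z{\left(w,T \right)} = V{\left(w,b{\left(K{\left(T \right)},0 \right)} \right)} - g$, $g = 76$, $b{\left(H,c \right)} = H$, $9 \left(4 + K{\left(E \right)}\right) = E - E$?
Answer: $\frac{171}{14945} \approx 0.011442$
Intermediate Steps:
$K{\left(E \right)} = -4$ ($K{\left(E \right)} = -4 + \frac{E - E}{9} = -4 + \frac{1}{9} \cdot 0 = -4 + 0 = -4$)
$Z{\left(w,T \right)} = -76 + w$ ($Z{\left(w,T \right)} = w - 76 = -76 + w$)
$\frac{Z{\left(-266,-84 \right)}}{-29890} = \frac{-76 - 266}{-29890} = \left(-342\right) \left(- \frac{1}{29890}\right) = \frac{171}{14945}$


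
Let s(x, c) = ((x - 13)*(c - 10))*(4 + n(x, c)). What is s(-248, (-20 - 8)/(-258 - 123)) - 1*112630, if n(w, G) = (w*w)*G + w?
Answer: 176865085074/16129 ≈ 1.0966e+7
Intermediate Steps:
n(w, G) = w + G*w**2 (n(w, G) = w**2*G + w = G*w**2 + w = w + G*w**2)
s(x, c) = (-13 + x)*(-10 + c)*(4 + x*(1 + c*x)) (s(x, c) = ((x - 13)*(c - 10))*(4 + x*(1 + c*x)) = ((-13 + x)*(-10 + c))*(4 + x*(1 + c*x)) = (-13 + x)*(-10 + c)*(4 + x*(1 + c*x)))
s(-248, (-20 - 8)/(-258 - 123)) - 1*112630 = (520 - 52*(-20 - 8)/(-258 - 123) - 10*(-248)**2 + 90*(-248) + ((-20 - 8)/(-258 - 123))**2*(-248)**3 - 13*((-20 - 8)/(-258 - 123))**2*(-248)**2 - 10*(-20 - 8)/(-258 - 123)*(-248)**3 - 9*(-20 - 8)/(-258 - 123)*(-248) + 131*((-20 - 8)/(-258 - 123))*(-248)**2) - 1*112630 = (520 - (-1456)/(-381) - 10*61504 - 22320 + (-28/(-381))**2*(-15252992) - 13*(-28/(-381))**2*61504 - 10*(-28/(-381))*(-15252992) - 9*(-28/(-381))*(-248) + 131*(-28/(-381))*61504) - 112630 = (520 - (-1456)*(-1)/381 - 615040 - 22320 + (-28*(-1/381))**2*(-15252992) - 13*(-28*(-1/381))**2*61504 - 10*(-28*(-1/381))*(-15252992) - 9*(-28*(-1/381))*(-248) + 131*(-28*(-1/381))*61504) - 112630 = (520 - 52*28/381 - 615040 - 22320 + (28/381)**2*(-15252992) - 13*(28/381)**2*61504 - 10*28/381*(-15252992) - 9*28/381*(-248) + 131*(28/381)*61504) - 112630 = (520 - 1456/381 - 615040 - 22320 + (784/145161)*(-15252992) - 13*784/145161*61504 + 4270837760/381 + 20832/127 + 225596672/381) - 112630 = (520 - 1456/381 - 615040 - 22320 - 11958345728/145161 - 626848768/145161 + 4270837760/381 + 20832/127 + 225596672/381) - 112630 = 178681694344/16129 - 112630 = 176865085074/16129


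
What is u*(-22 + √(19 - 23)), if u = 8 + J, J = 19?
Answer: -594 + 54*I ≈ -594.0 + 54.0*I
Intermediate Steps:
u = 27 (u = 8 + 19 = 27)
u*(-22 + √(19 - 23)) = 27*(-22 + √(19 - 23)) = 27*(-22 + √(-4)) = 27*(-22 + 2*I) = -594 + 54*I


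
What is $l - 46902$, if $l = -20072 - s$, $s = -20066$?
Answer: $-46908$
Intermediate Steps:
$l = -6$ ($l = -20072 - -20066 = -20072 + 20066 = -6$)
$l - 46902 = -6 - 46902 = -46908$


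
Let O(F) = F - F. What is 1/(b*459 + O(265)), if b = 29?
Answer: 1/13311 ≈ 7.5126e-5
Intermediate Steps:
O(F) = 0
1/(b*459 + O(265)) = 1/(29*459 + 0) = 1/(13311 + 0) = 1/13311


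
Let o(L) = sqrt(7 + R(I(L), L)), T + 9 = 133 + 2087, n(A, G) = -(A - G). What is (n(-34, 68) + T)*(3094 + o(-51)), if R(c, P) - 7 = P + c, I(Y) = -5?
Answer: 7156422 + 2313*I*sqrt(42) ≈ 7.1564e+6 + 14990.0*I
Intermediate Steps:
n(A, G) = G - A
R(c, P) = 7 + P + c (R(c, P) = 7 + (P + c) = 7 + P + c)
T = 2211 (T = -9 + (133 + 2087) = -9 + 2220 = 2211)
o(L) = sqrt(9 + L) (o(L) = sqrt(7 + (7 + L - 5)) = sqrt(7 + (2 + L)) = sqrt(9 + L))
(n(-34, 68) + T)*(3094 + o(-51)) = ((68 - 1*(-34)) + 2211)*(3094 + sqrt(9 - 51)) = ((68 + 34) + 2211)*(3094 + sqrt(-42)) = (102 + 2211)*(3094 + I*sqrt(42)) = 2313*(3094 + I*sqrt(42)) = 7156422 + 2313*I*sqrt(42)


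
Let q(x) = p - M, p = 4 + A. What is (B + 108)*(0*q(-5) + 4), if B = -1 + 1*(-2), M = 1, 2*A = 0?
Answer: 420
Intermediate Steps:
A = 0 (A = (1/2)*0 = 0)
p = 4 (p = 4 + 0 = 4)
B = -3 (B = -1 - 2 = -3)
q(x) = 3 (q(x) = 4 - 1*1 = 4 - 1 = 3)
(B + 108)*(0*q(-5) + 4) = (-3 + 108)*(0*3 + 4) = 105*(0 + 4) = 105*4 = 420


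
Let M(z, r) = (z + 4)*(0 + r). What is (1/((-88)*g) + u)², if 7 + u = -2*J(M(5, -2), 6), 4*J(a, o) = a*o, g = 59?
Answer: 59547224529/26956864 ≈ 2209.0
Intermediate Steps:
M(z, r) = r*(4 + z) (M(z, r) = (4 + z)*r = r*(4 + z))
J(a, o) = a*o/4 (J(a, o) = (a*o)/4 = a*o/4)
u = 47 (u = -7 - (-2*(4 + 5))*6/2 = -7 - (-2*9)*6/2 = -7 - (-18)*6/2 = -7 - 2*(-27) = -7 + 54 = 47)
(1/((-88)*g) + u)² = (1/(-88*59) + 47)² = (-1/88*1/59 + 47)² = (-1/5192 + 47)² = (244023/5192)² = 59547224529/26956864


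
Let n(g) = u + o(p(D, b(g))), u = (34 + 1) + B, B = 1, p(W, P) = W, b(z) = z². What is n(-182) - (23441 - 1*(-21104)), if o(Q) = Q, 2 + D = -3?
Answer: -44514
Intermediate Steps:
D = -5 (D = -2 - 3 = -5)
u = 36 (u = (34 + 1) + 1 = 35 + 1 = 36)
n(g) = 31 (n(g) = 36 - 5 = 31)
n(-182) - (23441 - 1*(-21104)) = 31 - (23441 - 1*(-21104)) = 31 - (23441 + 21104) = 31 - 1*44545 = 31 - 44545 = -44514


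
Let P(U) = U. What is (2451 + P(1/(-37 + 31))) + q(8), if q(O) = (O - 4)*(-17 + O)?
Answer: 14489/6 ≈ 2414.8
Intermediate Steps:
q(O) = (-17 + O)*(-4 + O) (q(O) = (-4 + O)*(-17 + O) = (-17 + O)*(-4 + O))
(2451 + P(1/(-37 + 31))) + q(8) = (2451 + 1/(-37 + 31)) + (68 + 8**2 - 21*8) = (2451 + 1/(-6)) + (68 + 64 - 168) = (2451 - 1/6) - 36 = 14705/6 - 36 = 14489/6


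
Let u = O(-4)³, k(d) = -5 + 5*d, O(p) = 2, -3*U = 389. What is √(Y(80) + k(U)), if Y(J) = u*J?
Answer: 2*I*√30/3 ≈ 3.6515*I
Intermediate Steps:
U = -389/3 (U = -⅓*389 = -389/3 ≈ -129.67)
u = 8 (u = 2³ = 8)
Y(J) = 8*J
√(Y(80) + k(U)) = √(8*80 + (-5 + 5*(-389/3))) = √(640 + (-5 - 1945/3)) = √(640 - 1960/3) = √(-40/3) = 2*I*√30/3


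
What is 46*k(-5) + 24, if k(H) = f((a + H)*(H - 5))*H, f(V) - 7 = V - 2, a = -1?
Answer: -14926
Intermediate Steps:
f(V) = 5 + V (f(V) = 7 + (V - 2) = 7 + (-2 + V) = 5 + V)
k(H) = H*(5 + (-1 + H)*(-5 + H)) (k(H) = (5 + (-1 + H)*(H - 5))*H = (5 + (-1 + H)*(-5 + H))*H = H*(5 + (-1 + H)*(-5 + H)))
46*k(-5) + 24 = 46*(-5*(10 + (-5)² - 6*(-5))) + 24 = 46*(-5*(10 + 25 + 30)) + 24 = 46*(-5*65) + 24 = 46*(-325) + 24 = -14950 + 24 = -14926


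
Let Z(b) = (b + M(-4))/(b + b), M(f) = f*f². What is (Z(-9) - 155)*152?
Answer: -206492/9 ≈ -22944.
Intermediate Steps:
M(f) = f³
Z(b) = (-64 + b)/(2*b) (Z(b) = (b + (-4)³)/(b + b) = (b - 64)/((2*b)) = (-64 + b)*(1/(2*b)) = (-64 + b)/(2*b))
(Z(-9) - 155)*152 = ((½)*(-64 - 9)/(-9) - 155)*152 = ((½)*(-⅑)*(-73) - 155)*152 = (73/18 - 155)*152 = -2717/18*152 = -206492/9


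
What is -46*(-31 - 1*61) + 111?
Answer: 4343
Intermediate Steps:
-46*(-31 - 1*61) + 111 = -46*(-31 - 61) + 111 = -46*(-92) + 111 = 4232 + 111 = 4343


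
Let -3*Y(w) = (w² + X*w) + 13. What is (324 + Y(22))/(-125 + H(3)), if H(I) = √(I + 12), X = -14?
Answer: -6525/3122 - 261*√15/15610 ≈ -2.1548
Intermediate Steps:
H(I) = √(12 + I)
Y(w) = -13/3 - w²/3 + 14*w/3 (Y(w) = -((w² - 14*w) + 13)/3 = -(13 + w² - 14*w)/3 = -13/3 - w²/3 + 14*w/3)
(324 + Y(22))/(-125 + H(3)) = (324 + (-13/3 - ⅓*22² + (14/3)*22))/(-125 + √(12 + 3)) = (324 + (-13/3 - ⅓*484 + 308/3))/(-125 + √15) = (324 + (-13/3 - 484/3 + 308/3))/(-125 + √15) = (324 - 63)/(-125 + √15) = 261/(-125 + √15)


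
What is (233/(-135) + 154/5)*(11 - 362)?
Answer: -10205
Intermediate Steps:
(233/(-135) + 154/5)*(11 - 362) = (233*(-1/135) + 154*(⅕))*(-351) = (-233/135 + 154/5)*(-351) = (785/27)*(-351) = -10205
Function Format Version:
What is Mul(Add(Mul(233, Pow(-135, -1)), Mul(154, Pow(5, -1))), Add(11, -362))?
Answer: -10205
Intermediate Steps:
Mul(Add(Mul(233, Pow(-135, -1)), Mul(154, Pow(5, -1))), Add(11, -362)) = Mul(Add(Mul(233, Rational(-1, 135)), Mul(154, Rational(1, 5))), -351) = Mul(Add(Rational(-233, 135), Rational(154, 5)), -351) = Mul(Rational(785, 27), -351) = -10205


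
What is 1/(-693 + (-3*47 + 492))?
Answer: -1/342 ≈ -0.0029240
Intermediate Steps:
1/(-693 + (-3*47 + 492)) = 1/(-693 + (-141 + 492)) = 1/(-693 + 351) = 1/(-342) = -1/342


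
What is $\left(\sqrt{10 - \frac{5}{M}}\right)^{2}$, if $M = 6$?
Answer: $\frac{55}{6} \approx 9.1667$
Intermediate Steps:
$\left(\sqrt{10 - \frac{5}{M}}\right)^{2} = \left(\sqrt{10 - \frac{5}{6}}\right)^{2} = \left(\sqrt{\frac{55}{6}}\right)^{2} = \left(\frac{\sqrt{330}}{6}\right)^{2} = \frac{55}{6}$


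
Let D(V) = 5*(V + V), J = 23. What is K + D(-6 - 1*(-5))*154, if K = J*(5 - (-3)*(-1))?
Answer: -1494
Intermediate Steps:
D(V) = 10*V (D(V) = 5*(2*V) = 10*V)
K = 46 (K = 23*(5 - (-3)*(-1)) = 23*(5 - 1*3) = 23*(5 - 3) = 23*2 = 46)
K + D(-6 - 1*(-5))*154 = 46 + (10*(-6 - 1*(-5)))*154 = 46 + (10*(-6 + 5))*154 = 46 + (10*(-1))*154 = 46 - 10*154 = 46 - 1540 = -1494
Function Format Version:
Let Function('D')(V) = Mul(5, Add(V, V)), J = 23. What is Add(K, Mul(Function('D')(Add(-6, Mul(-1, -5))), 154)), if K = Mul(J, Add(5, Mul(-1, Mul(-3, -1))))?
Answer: -1494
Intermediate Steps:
Function('D')(V) = Mul(10, V) (Function('D')(V) = Mul(5, Mul(2, V)) = Mul(10, V))
K = 46 (K = Mul(23, Add(5, Mul(-1, Mul(-3, -1)))) = Mul(23, Add(5, Mul(-1, 3))) = Mul(23, Add(5, -3)) = Mul(23, 2) = 46)
Add(K, Mul(Function('D')(Add(-6, Mul(-1, -5))), 154)) = Add(46, Mul(Mul(10, Add(-6, Mul(-1, -5))), 154)) = Add(46, Mul(Mul(10, Add(-6, 5)), 154)) = Add(46, Mul(Mul(10, -1), 154)) = Add(46, Mul(-10, 154)) = Add(46, -1540) = -1494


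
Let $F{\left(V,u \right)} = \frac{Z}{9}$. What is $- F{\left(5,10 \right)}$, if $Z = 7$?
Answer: $- \frac{7}{9} \approx -0.77778$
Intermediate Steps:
$F{\left(V,u \right)} = \frac{7}{9}$
$- F{\left(5,10 \right)} = \left(-1\right) \frac{7}{9} = - \frac{7}{9}$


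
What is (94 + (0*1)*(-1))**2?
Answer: 8836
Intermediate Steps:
(94 + (0*1)*(-1))**2 = (94 + 0*(-1))**2 = (94 + 0)**2 = 94**2 = 8836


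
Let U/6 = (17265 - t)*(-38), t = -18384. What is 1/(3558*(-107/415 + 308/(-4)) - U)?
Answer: 415/3259031784 ≈ 1.2734e-7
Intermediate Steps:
U = -8127972 (U = 6*((17265 - 1*(-18384))*(-38)) = 6*((17265 + 18384)*(-38)) = 6*(35649*(-38)) = 6*(-1354662) = -8127972)
1/(3558*(-107/415 + 308/(-4)) - U) = 1/(3558*(-107/415 + 308/(-4)) - 1*(-8127972)) = 1/(3558*(-107*1/415 + 308*(-¼)) + 8127972) = 1/(3558*(-107/415 - 77) + 8127972) = 1/(3558*(-32062/415) + 8127972) = 1/(-114076596/415 + 8127972) = 1/(3259031784/415) = 415/3259031784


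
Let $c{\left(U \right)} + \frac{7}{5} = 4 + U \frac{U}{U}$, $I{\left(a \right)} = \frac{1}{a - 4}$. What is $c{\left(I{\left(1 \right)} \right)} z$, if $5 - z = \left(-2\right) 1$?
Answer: $\frac{238}{15} \approx 15.867$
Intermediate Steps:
$z = 7$ ($z = 5 - \left(-2\right) 1 = 5 - -2 = 5 + 2 = 7$)
$I{\left(a \right)} = \frac{1}{-4 + a}$
$c{\left(U \right)} = \frac{13}{5} + U$ ($c{\left(U \right)} = - \frac{7}{5} + \left(4 + U \frac{U}{U}\right) = - \frac{7}{5} + \left(4 + U 1\right) = - \frac{7}{5} + \left(4 + U\right) = \frac{13}{5} + U$)
$c{\left(I{\left(1 \right)} \right)} z = \left(\frac{13}{5} + \frac{1}{-4 + 1}\right) 7 = \left(\frac{13}{5} + \frac{1}{-3}\right) 7 = \left(\frac{13}{5} - \frac{1}{3}\right) 7 = \frac{34}{15} \cdot 7 = \frac{238}{15}$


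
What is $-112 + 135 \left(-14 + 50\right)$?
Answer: $4748$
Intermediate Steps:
$-112 + 135 \left(-14 + 50\right) = -112 + 135 \cdot 36 = -112 + 4860 = 4748$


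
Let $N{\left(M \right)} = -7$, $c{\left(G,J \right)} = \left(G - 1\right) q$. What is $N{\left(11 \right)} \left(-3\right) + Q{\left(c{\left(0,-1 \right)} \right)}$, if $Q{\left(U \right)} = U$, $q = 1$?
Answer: $20$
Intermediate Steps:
$c{\left(G,J \right)} = -1 + G$ ($c{\left(G,J \right)} = \left(G - 1\right) 1 = \left(-1 + G\right) 1 = -1 + G$)
$N{\left(11 \right)} \left(-3\right) + Q{\left(c{\left(0,-1 \right)} \right)} = \left(-7\right) \left(-3\right) + \left(-1 + 0\right) = 21 - 1 = 20$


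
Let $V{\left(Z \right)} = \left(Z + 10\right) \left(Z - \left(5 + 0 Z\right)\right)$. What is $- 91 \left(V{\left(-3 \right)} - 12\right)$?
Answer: $6188$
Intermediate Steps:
$V{\left(Z \right)} = \left(-5 + Z\right) \left(10 + Z\right)$ ($V{\left(Z \right)} = \left(10 + Z\right) \left(Z + \left(-5 + 0\right)\right) = \left(10 + Z\right) \left(Z - 5\right) = \left(10 + Z\right) \left(-5 + Z\right) = \left(-5 + Z\right) \left(10 + Z\right)$)
$- 91 \left(V{\left(-3 \right)} - 12\right) = - 91 \left(\left(-50 + \left(-3\right)^{2} + 5 \left(-3\right)\right) - 12\right) = - 91 \left(\left(-50 + 9 - 15\right) - 12\right) = - 91 \left(-56 - 12\right) = \left(-91\right) \left(-68\right) = 6188$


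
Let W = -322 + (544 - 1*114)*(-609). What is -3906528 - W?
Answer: -3644336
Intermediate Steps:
W = -262192 (W = -322 + (544 - 114)*(-609) = -322 + 430*(-609) = -322 - 261870 = -262192)
-3906528 - W = -3906528 - 1*(-262192) = -3906528 + 262192 = -3644336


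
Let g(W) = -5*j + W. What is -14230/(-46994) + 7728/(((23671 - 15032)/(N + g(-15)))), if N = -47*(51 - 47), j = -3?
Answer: -34076478923/202990583 ≈ -167.87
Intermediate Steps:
N = -188 (N = -47*4 = -188)
g(W) = 15 + W (g(W) = -5*(-3) + W = 15 + W)
-14230/(-46994) + 7728/(((23671 - 15032)/(N + g(-15)))) = -14230/(-46994) + 7728/(((23671 - 15032)/(-188 + (15 - 15)))) = -14230*(-1/46994) + 7728/((8639/(-188 + 0))) = 7115/23497 + 7728/((8639/(-188))) = 7115/23497 + 7728/((8639*(-1/188))) = 7115/23497 + 7728/(-8639/188) = 7115/23497 + 7728*(-188/8639) = 7115/23497 - 1452864/8639 = -34076478923/202990583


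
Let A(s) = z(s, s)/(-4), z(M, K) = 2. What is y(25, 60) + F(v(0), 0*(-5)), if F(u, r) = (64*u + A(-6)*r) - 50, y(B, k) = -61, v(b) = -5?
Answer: -431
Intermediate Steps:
A(s) = -½ (A(s) = 2/(-4) = 2*(-¼) = -½)
F(u, r) = -50 + 64*u - r/2 (F(u, r) = (64*u - r/2) - 50 = -50 + 64*u - r/2)
y(25, 60) + F(v(0), 0*(-5)) = -61 + (-50 + 64*(-5) - 0*(-5)) = -61 + (-50 - 320 - ½*0) = -61 + (-50 - 320 + 0) = -61 - 370 = -431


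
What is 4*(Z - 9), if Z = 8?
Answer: -4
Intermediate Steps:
4*(Z - 9) = 4*(8 - 9) = 4*(-1) = -4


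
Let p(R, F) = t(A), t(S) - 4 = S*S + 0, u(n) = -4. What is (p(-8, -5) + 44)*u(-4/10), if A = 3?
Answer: -228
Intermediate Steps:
t(S) = 4 + S**2 (t(S) = 4 + (S*S + 0) = 4 + (S**2 + 0) = 4 + S**2)
p(R, F) = 13 (p(R, F) = 4 + 3**2 = 4 + 9 = 13)
(p(-8, -5) + 44)*u(-4/10) = (13 + 44)*(-4) = 57*(-4) = -228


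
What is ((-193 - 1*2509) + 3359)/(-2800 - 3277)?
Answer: -657/6077 ≈ -0.10811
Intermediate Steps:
((-193 - 1*2509) + 3359)/(-2800 - 3277) = ((-193 - 2509) + 3359)/(-6077) = (-2702 + 3359)*(-1/6077) = 657*(-1/6077) = -657/6077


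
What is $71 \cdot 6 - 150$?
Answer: $276$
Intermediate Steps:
$71 \cdot 6 - 150 = 426 - 150 = 276$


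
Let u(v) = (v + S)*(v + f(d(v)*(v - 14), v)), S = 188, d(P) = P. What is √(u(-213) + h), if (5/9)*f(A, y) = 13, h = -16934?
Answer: I*√12194 ≈ 110.43*I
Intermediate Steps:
f(A, y) = 117/5 (f(A, y) = (9/5)*13 = 117/5)
u(v) = (188 + v)*(117/5 + v) (u(v) = (v + 188)*(v + 117/5) = (188 + v)*(117/5 + v))
√(u(-213) + h) = √((21996/5 + (-213)² + (1057/5)*(-213)) - 16934) = √((21996/5 + 45369 - 225141/5) - 16934) = √(4740 - 16934) = √(-12194) = I*√12194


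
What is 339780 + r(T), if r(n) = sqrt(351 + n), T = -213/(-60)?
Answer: 339780 + sqrt(35455)/10 ≈ 3.3980e+5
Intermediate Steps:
T = 71/20 (T = -213*(-1/60) = 71/20 ≈ 3.5500)
339780 + r(T) = 339780 + sqrt(351 + 71/20) = 339780 + sqrt(7091/20) = 339780 + sqrt(35455)/10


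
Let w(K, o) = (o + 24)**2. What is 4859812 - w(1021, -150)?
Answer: 4843936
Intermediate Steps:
w(K, o) = (24 + o)**2
4859812 - w(1021, -150) = 4859812 - (24 - 150)**2 = 4859812 - 1*(-126)**2 = 4859812 - 1*15876 = 4859812 - 15876 = 4843936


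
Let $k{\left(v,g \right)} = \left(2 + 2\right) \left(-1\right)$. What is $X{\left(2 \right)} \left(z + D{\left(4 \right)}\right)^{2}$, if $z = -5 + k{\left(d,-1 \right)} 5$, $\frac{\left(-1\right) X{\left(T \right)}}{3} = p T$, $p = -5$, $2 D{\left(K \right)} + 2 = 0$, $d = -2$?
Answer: $20280$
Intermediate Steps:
$D{\left(K \right)} = -1$ ($D{\left(K \right)} = -1 + \frac{1}{2} \cdot 0 = -1 + 0 = -1$)
$k{\left(v,g \right)} = -4$ ($k{\left(v,g \right)} = 4 \left(-1\right) = -4$)
$X{\left(T \right)} = 15 T$ ($X{\left(T \right)} = - 3 \left(- 5 T\right) = 15 T$)
$z = -25$ ($z = -5 - 20 = -25$)
$X{\left(2 \right)} \left(z + D{\left(4 \right)}\right)^{2} = 15 \cdot 2 \left(-25 - 1\right)^{2} = 30 \left(-26\right)^{2} = 30 \cdot 676 = 20280$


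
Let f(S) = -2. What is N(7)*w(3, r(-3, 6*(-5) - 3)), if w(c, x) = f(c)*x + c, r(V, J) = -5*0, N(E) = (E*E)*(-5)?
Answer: -735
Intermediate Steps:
N(E) = -5*E**2 (N(E) = E**2*(-5) = -5*E**2)
r(V, J) = 0
w(c, x) = c - 2*x (w(c, x) = -2*x + c = c - 2*x)
N(7)*w(3, r(-3, 6*(-5) - 3)) = (-5*7**2)*(3 - 2*0) = (-5*49)*(3 + 0) = -245*3 = -735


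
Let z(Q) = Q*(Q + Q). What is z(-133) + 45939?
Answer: 81317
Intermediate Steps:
z(Q) = 2*Q² (z(Q) = Q*(2*Q) = 2*Q²)
z(-133) + 45939 = 2*(-133)² + 45939 = 2*17689 + 45939 = 35378 + 45939 = 81317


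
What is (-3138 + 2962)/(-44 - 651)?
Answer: 176/695 ≈ 0.25324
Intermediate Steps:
(-3138 + 2962)/(-44 - 651) = -176/(-695) = -176*(-1/695) = 176/695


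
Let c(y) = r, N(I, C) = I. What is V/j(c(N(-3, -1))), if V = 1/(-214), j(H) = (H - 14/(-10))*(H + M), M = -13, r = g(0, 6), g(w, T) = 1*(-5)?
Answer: -5/69336 ≈ -7.2113e-5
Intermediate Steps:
g(w, T) = -5
r = -5
c(y) = -5
j(H) = (-13 + H)*(7/5 + H) (j(H) = (H - 14/(-10))*(H - 13) = (H - 14*(-⅒))*(-13 + H) = (H + 7/5)*(-13 + H) = (7/5 + H)*(-13 + H) = (-13 + H)*(7/5 + H))
V = -1/214 ≈ -0.0046729
V/j(c(N(-3, -1))) = -1/(214*(-91/5 + (-5)² - 58/5*(-5))) = -1/(214*(-91/5 + 25 + 58)) = -1/(214*324/5) = -1/214*5/324 = -5/69336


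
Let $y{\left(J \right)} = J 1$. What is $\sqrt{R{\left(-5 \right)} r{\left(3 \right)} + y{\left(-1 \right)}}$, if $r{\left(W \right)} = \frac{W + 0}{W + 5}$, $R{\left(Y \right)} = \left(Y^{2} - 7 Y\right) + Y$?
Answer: $\frac{\sqrt{314}}{4} \approx 4.43$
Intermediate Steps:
$y{\left(J \right)} = J$
$R{\left(Y \right)} = Y^{2} - 6 Y$
$r{\left(W \right)} = \frac{W}{5 + W}$
$\sqrt{R{\left(-5 \right)} r{\left(3 \right)} + y{\left(-1 \right)}} = \sqrt{- 5 \left(-6 - 5\right) \frac{3}{5 + 3} - 1} = \sqrt{\left(-5\right) \left(-11\right) \frac{3}{8} - 1} = \sqrt{55 \cdot 3 \cdot \frac{1}{8} - 1} = \sqrt{55 \cdot \frac{3}{8} - 1} = \sqrt{\frac{165}{8} - 1} = \sqrt{\frac{157}{8}} = \frac{\sqrt{314}}{4}$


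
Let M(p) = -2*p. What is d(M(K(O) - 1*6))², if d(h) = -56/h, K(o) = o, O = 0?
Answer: 196/9 ≈ 21.778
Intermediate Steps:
d(M(K(O) - 1*6))² = (-56*(-1/(2*(0 - 1*6))))² = (-56*(-1/(2*(0 - 6))))² = (-56/((-2*(-6))))² = (-56/12)² = (-56*1/12)² = (-14/3)² = 196/9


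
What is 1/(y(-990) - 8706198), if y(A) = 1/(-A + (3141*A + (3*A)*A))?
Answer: -168300/1465253123401 ≈ -1.1486e-7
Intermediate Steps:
y(A) = 1/(3*A**2 + 3140*A) (y(A) = 1/(-A + (3141*A + 3*A**2)) = 1/(-A + (3*A**2 + 3141*A)) = 1/(3*A**2 + 3140*A))
1/(y(-990) - 8706198) = 1/(1/((-990)*(3140 + 3*(-990))) - 8706198) = 1/(-1/(990*(3140 - 2970)) - 8706198) = 1/(-1/990/170 - 8706198) = 1/(-1/990*1/170 - 8706198) = 1/(-1/168300 - 8706198) = 1/(-1465253123401/168300) = -168300/1465253123401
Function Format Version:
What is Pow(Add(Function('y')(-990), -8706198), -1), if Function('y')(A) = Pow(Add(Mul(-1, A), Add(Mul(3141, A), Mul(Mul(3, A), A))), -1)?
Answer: Rational(-168300, 1465253123401) ≈ -1.1486e-7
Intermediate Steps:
Function('y')(A) = Pow(Add(Mul(3, Pow(A, 2)), Mul(3140, A)), -1) (Function('y')(A) = Pow(Add(Mul(-1, A), Add(Mul(3141, A), Mul(3, Pow(A, 2)))), -1) = Pow(Add(Mul(-1, A), Add(Mul(3, Pow(A, 2)), Mul(3141, A))), -1) = Pow(Add(Mul(3, Pow(A, 2)), Mul(3140, A)), -1))
Pow(Add(Function('y')(-990), -8706198), -1) = Pow(Add(Mul(Pow(-990, -1), Pow(Add(3140, Mul(3, -990)), -1)), -8706198), -1) = Pow(Add(Mul(Rational(-1, 990), Pow(Add(3140, -2970), -1)), -8706198), -1) = Pow(Add(Mul(Rational(-1, 990), Pow(170, -1)), -8706198), -1) = Pow(Add(Mul(Rational(-1, 990), Rational(1, 170)), -8706198), -1) = Pow(Add(Rational(-1, 168300), -8706198), -1) = Pow(Rational(-1465253123401, 168300), -1) = Rational(-168300, 1465253123401)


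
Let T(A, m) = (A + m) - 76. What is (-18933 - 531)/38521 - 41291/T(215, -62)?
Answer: -32491211/60533 ≈ -536.75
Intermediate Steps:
T(A, m) = -76 + A + m
(-18933 - 531)/38521 - 41291/T(215, -62) = (-18933 - 531)/38521 - 41291/(-76 + 215 - 62) = -19464*1/38521 - 41291/77 = -19464/38521 - 41291*1/77 = -19464/38521 - 41291/77 = -32491211/60533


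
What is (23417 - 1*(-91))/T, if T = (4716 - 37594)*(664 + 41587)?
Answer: -11754/694564189 ≈ -1.6923e-5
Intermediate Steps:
T = -1389128378 (T = -32878*42251 = -1389128378)
(23417 - 1*(-91))/T = (23417 - 1*(-91))/(-1389128378) = (23417 + 91)*(-1/1389128378) = 23508*(-1/1389128378) = -11754/694564189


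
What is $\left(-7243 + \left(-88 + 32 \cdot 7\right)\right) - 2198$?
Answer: $-9305$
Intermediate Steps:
$\left(-7243 + \left(-88 + 32 \cdot 7\right)\right) - 2198 = \left(-7243 + \left(-88 + 224\right)\right) - 2198 = \left(-7243 + 136\right) - 2198 = -7107 - 2198 = -9305$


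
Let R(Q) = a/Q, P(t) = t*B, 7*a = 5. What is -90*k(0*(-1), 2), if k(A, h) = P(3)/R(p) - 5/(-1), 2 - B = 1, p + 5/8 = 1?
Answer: -2367/4 ≈ -591.75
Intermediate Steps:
a = 5/7 (a = (⅐)*5 = 5/7 ≈ 0.71429)
p = 3/8 (p = -5/8 + 1 = 3/8 ≈ 0.37500)
B = 1 (B = 2 - 1*1 = 2 - 1 = 1)
P(t) = t (P(t) = t*1 = t)
R(Q) = 5/(7*Q)
k(A, h) = 263/40 (k(A, h) = 3/((5/(7*(3/8)))) - 5/(-1) = 3/(((5/7)*(8/3))) - 5*(-1) = 3/(40/21) + 5 = 3*(21/40) + 5 = 63/40 + 5 = 263/40)
-90*k(0*(-1), 2) = -90*263/40 = -2367/4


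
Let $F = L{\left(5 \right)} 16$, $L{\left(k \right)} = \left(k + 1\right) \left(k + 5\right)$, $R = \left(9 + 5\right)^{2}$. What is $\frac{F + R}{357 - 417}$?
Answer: $- \frac{289}{15} \approx -19.267$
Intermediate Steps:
$R = 196$ ($R = 14^{2} = 196$)
$L{\left(k \right)} = \left(1 + k\right) \left(5 + k\right)$
$F = 960$ ($F = \left(5 + 5^{2} + 6 \cdot 5\right) 16 = \left(5 + 25 + 30\right) 16 = 60 \cdot 16 = 960$)
$\frac{F + R}{357 - 417} = \frac{960 + 196}{357 - 417} = \frac{1156}{-60} = 1156 \left(- \frac{1}{60}\right) = - \frac{289}{15}$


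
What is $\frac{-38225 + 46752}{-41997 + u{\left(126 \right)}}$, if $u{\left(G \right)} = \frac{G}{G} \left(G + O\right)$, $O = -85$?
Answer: $- \frac{8527}{41956} \approx -0.20324$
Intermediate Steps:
$u{\left(G \right)} = -85 + G$ ($u{\left(G \right)} = \frac{G}{G} \left(G - 85\right) = 1 \left(-85 + G\right) = -85 + G$)
$\frac{-38225 + 46752}{-41997 + u{\left(126 \right)}} = \frac{-38225 + 46752}{-41997 + \left(-85 + 126\right)} = \frac{8527}{-41997 + 41} = \frac{8527}{-41956} = 8527 \left(- \frac{1}{41956}\right) = - \frac{8527}{41956}$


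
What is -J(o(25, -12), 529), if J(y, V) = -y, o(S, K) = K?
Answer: -12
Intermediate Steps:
-J(o(25, -12), 529) = -(-1)*(-12) = -1*12 = -12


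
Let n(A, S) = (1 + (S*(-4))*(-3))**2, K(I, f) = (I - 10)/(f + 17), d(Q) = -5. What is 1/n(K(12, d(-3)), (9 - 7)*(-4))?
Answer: 1/9025 ≈ 0.00011080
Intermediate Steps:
K(I, f) = (-10 + I)/(17 + f)
n(A, S) = (1 + 12*S)**2 (n(A, S) = (1 - 4*S*(-3))**2 = (1 + 12*S)**2)
1/n(K(12, d(-3)), (9 - 7)*(-4)) = 1/((1 + 12*((9 - 7)*(-4)))**2) = 1/((1 + 12*(2*(-4)))**2) = 1/((1 + 12*(-8))**2) = 1/((1 - 96)**2) = 1/((-95)**2) = 1/9025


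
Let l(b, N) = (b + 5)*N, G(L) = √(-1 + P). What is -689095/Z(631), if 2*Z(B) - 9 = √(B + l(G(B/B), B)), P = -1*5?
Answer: -1378190/(9 + √631*√(6 + I*√6)) ≈ -18658.0 + 3202.6*I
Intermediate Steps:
P = -5
G(L) = I*√6 (G(L) = √(-1 - 5) = √(-6) = I*√6)
l(b, N) = N*(5 + b) (l(b, N) = (5 + b)*N = N*(5 + b))
Z(B) = 9/2 + √(B + B*(5 + I*√6))/2
-689095/Z(631) = -689095/(9/2 + √(631*(6 + I*√6))/2) = -689095/(9/2 + √(3786 + 631*I*√6)/2)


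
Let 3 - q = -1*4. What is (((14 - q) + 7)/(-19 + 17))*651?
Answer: -4557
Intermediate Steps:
q = 7 (q = 3 - (-1)*4 = 3 - 1*(-4) = 3 + 4 = 7)
(((14 - q) + 7)/(-19 + 17))*651 = (((14 - 1*7) + 7)/(-19 + 17))*651 = (((14 - 7) + 7)/(-2))*651 = ((7 + 7)*(-½))*651 = (14*(-½))*651 = -7*651 = -4557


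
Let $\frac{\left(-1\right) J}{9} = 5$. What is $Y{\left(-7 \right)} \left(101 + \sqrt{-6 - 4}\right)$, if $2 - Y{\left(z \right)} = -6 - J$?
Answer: $-3737 - 37 i \sqrt{10} \approx -3737.0 - 117.0 i$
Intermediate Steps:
$J = -45$ ($J = \left(-9\right) 5 = -45$)
$Y{\left(z \right)} = -37$ ($Y{\left(z \right)} = 2 - \left(-6 - -45\right) = 2 - \left(-6 + 45\right) = 2 - 39 = -37$)
$Y{\left(-7 \right)} \left(101 + \sqrt{-6 - 4}\right) = - 37 \left(101 + \sqrt{-6 - 4}\right) = - 37 \left(101 + \sqrt{-10}\right) = - 37 \left(101 + i \sqrt{10}\right) = -3737 - 37 i \sqrt{10}$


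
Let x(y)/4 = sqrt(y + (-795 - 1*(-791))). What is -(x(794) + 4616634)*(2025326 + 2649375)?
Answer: -21581383576434 - 18698804*sqrt(790) ≈ -2.1582e+13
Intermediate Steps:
x(y) = 4*sqrt(-4 + y) (x(y) = 4*sqrt(y + (-795 - 1*(-791))) = 4*sqrt(y + (-795 + 791)) = 4*sqrt(y - 4) = 4*sqrt(-4 + y))
-(x(794) + 4616634)*(2025326 + 2649375) = -(4*sqrt(-4 + 794) + 4616634)*(2025326 + 2649375) = -(4*sqrt(790) + 4616634)*4674701 = -(4616634 + 4*sqrt(790))*4674701 = -(21581383576434 + 18698804*sqrt(790)) = -21581383576434 - 18698804*sqrt(790)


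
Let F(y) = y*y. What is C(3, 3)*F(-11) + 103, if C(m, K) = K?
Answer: 466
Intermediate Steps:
F(y) = y**2
C(3, 3)*F(-11) + 103 = 3*(-11)**2 + 103 = 3*121 + 103 = 363 + 103 = 466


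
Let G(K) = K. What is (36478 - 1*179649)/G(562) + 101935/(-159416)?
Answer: -11440517803/44795896 ≈ -255.39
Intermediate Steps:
(36478 - 1*179649)/G(562) + 101935/(-159416) = (36478 - 1*179649)/562 + 101935/(-159416) = (36478 - 179649)*(1/562) + 101935*(-1/159416) = -143171*1/562 - 101935/159416 = -143171/562 - 101935/159416 = -11440517803/44795896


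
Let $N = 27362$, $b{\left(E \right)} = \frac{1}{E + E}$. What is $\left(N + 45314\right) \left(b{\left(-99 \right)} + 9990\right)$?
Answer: $\frac{71877254422}{99} \approx 7.2603 \cdot 10^{8}$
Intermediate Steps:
$b{\left(E \right)} = \frac{1}{2 E}$
$\left(N + 45314\right) \left(b{\left(-99 \right)} + 9990\right) = \left(27362 + 45314\right) \left(\frac{1}{2 \left(-99\right)} + 9990\right) = 72676 \left(\frac{1}{2} \left(- \frac{1}{99}\right) + 9990\right) = 72676 \left(- \frac{1}{198} + 9990\right) = 72676 \cdot \frac{1978019}{198} = \frac{71877254422}{99}$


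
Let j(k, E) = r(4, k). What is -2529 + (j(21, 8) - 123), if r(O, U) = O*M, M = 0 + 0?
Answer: -2652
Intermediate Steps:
M = 0
r(O, U) = 0 (r(O, U) = O*0 = 0)
j(k, E) = 0
-2529 + (j(21, 8) - 123) = -2529 + (0 - 123) = -2529 - 123 = -2652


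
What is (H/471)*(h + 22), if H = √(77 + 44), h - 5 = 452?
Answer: 5269/471 ≈ 11.187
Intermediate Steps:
h = 457 (h = 5 + 452 = 457)
H = 11 (H = √121 = 11)
(H/471)*(h + 22) = (11/471)*(457 + 22) = (11*(1/471))*479 = (11/471)*479 = 5269/471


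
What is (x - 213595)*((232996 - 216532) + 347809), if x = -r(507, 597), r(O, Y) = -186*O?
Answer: -43455218989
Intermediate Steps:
x = 94302 (x = -(-186)*507 = -1*(-94302) = 94302)
(x - 213595)*((232996 - 216532) + 347809) = (94302 - 213595)*((232996 - 216532) + 347809) = -119293*(16464 + 347809) = -119293*364273 = -43455218989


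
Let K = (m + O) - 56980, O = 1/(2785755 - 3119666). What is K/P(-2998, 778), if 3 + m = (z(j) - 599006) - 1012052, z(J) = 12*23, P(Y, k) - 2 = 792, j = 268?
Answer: -278442539458/132562667 ≈ -2100.5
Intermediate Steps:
O = -1/333911 (O = 1/(-333911) = -1/333911 ≈ -2.9948e-6)
P(Y, k) = 794 (P(Y, k) = 2 + 792 = 794)
z(J) = 276
m = -1610785 (m = -3 + ((276 - 599006) - 1012052) = -3 + (-598730 - 1012052) = -3 - 1610782 = -1610785)
K = -556885078916/333911 (K = (-1610785 - 1/333911) - 56980 = -537858830136/333911 - 56980 = -556885078916/333911 ≈ -1.6678e+6)
K/P(-2998, 778) = -556885078916/333911/794 = -556885078916/333911*1/794 = -278442539458/132562667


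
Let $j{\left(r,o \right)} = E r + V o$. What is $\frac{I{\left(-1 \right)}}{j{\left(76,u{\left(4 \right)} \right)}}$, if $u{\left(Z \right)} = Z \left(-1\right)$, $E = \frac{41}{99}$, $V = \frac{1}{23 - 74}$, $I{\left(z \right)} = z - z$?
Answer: $0$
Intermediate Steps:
$I{\left(z \right)} = 0$
$V = - \frac{1}{51}$ ($V = \frac{1}{-51} = - \frac{1}{51} \approx -0.019608$)
$E = \frac{41}{99}$ ($E = 41 \cdot \frac{1}{99} = \frac{41}{99} \approx 0.41414$)
$u{\left(Z \right)} = - Z$
$j{\left(r,o \right)} = - \frac{o}{51} + \frac{41 r}{99}$ ($j{\left(r,o \right)} = \frac{41 r}{99} - \frac{o}{51} = - \frac{o}{51} + \frac{41 r}{99}$)
$\frac{I{\left(-1 \right)}}{j{\left(76,u{\left(4 \right)} \right)}} = \frac{0}{- \frac{\left(-1\right) 4}{51} + \frac{41}{99} \cdot 76} = \frac{0}{\left(- \frac{1}{51}\right) \left(-4\right) + \frac{3116}{99}} = \frac{0}{\frac{4}{51} + \frac{3116}{99}} = \frac{0}{\frac{53104}{1683}} = 0 \cdot \frac{1683}{53104} = 0$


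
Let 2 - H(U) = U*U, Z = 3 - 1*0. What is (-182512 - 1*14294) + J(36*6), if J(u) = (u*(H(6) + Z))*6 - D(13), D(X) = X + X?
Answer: -237008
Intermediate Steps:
Z = 3 (Z = 3 + 0 = 3)
H(U) = 2 - U² (H(U) = 2 - U*U = 2 - U²)
D(X) = 2*X
J(u) = -26 - 186*u (J(u) = (u*((2 - 1*6²) + 3))*6 - 2*13 = (u*((2 - 1*36) + 3))*6 - 1*26 = (u*((2 - 36) + 3))*6 - 26 = (u*(-34 + 3))*6 - 26 = (u*(-31))*6 - 26 = -31*u*6 - 26 = -186*u - 26 = -26 - 186*u)
(-182512 - 1*14294) + J(36*6) = (-182512 - 1*14294) + (-26 - 6696*6) = (-182512 - 14294) + (-26 - 186*216) = -196806 + (-26 - 40176) = -196806 - 40202 = -237008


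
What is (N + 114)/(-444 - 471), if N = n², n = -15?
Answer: -113/305 ≈ -0.37049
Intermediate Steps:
N = 225 (N = (-15)² = 225)
(N + 114)/(-444 - 471) = (225 + 114)/(-444 - 471) = 339/(-915) = 339*(-1/915) = -113/305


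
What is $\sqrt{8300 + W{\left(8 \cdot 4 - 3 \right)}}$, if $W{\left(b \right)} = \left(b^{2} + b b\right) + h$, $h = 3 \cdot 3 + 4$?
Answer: $\sqrt{9995} \approx 99.975$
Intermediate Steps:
$h = 13$ ($h = 9 + 4 = 13$)
$W{\left(b \right)} = 13 + 2 b^{2}$ ($W{\left(b \right)} = \left(b^{2} + b b\right) + 13 = \left(b^{2} + b^{2}\right) + 13 = 2 b^{2} + 13 = 13 + 2 b^{2}$)
$\sqrt{8300 + W{\left(8 \cdot 4 - 3 \right)}} = \sqrt{8300 + \left(13 + 2 \left(8 \cdot 4 - 3\right)^{2}\right)} = \sqrt{8300 + \left(13 + 2 \left(32 - 3\right)^{2}\right)} = \sqrt{8300 + \left(13 + 2 \cdot 29^{2}\right)} = \sqrt{8300 + \left(13 + 2 \cdot 841\right)} = \sqrt{8300 + \left(13 + 1682\right)} = \sqrt{8300 + 1695} = \sqrt{9995}$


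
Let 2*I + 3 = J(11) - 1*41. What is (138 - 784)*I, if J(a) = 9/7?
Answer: 96577/7 ≈ 13797.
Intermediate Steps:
J(a) = 9/7 (J(a) = 9*(1/7) = 9/7)
I = -299/14 (I = -3/2 + (9/7 - 1*41)/2 = -3/2 + (9/7 - 41)/2 = -3/2 + (1/2)*(-278/7) = -3/2 - 139/7 = -299/14 ≈ -21.357)
(138 - 784)*I = (138 - 784)*(-299/14) = -646*(-299/14) = 96577/7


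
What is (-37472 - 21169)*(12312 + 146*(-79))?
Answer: -45622698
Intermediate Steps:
(-37472 - 21169)*(12312 + 146*(-79)) = -58641*(12312 - 11534) = -58641*778 = -45622698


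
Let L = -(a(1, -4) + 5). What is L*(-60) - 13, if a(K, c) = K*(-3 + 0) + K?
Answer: 167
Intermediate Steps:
a(K, c) = -2*K (a(K, c) = K*(-3) + K = -3*K + K = -2*K)
L = -3 (L = -(-2*1 + 5) = -(-2 + 5) = -1*3 = -3)
L*(-60) - 13 = -3*(-60) - 13 = 180 - 13 = 167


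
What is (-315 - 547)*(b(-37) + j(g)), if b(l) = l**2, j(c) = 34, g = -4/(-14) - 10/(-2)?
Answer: -1209386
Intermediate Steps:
g = 37/7 (g = -4*(-1/14) - 10*(-1/2) = 2/7 + 5 = 37/7 ≈ 5.2857)
(-315 - 547)*(b(-37) + j(g)) = (-315 - 547)*((-37)**2 + 34) = -862*(1369 + 34) = -862*1403 = -1209386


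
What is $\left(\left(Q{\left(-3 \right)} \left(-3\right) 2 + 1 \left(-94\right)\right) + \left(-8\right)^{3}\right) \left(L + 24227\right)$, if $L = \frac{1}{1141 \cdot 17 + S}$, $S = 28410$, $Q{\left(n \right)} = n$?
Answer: $- \frac{681033471720}{47807} \approx -1.4245 \cdot 10^{7}$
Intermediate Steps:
$L = \frac{1}{47807}$ ($L = \frac{1}{1141 \cdot 17 + 28410} = \frac{1}{19397 + 28410} = \frac{1}{47807} \approx 2.0917 \cdot 10^{-5}$)
$\left(\left(Q{\left(-3 \right)} \left(-3\right) 2 + 1 \left(-94\right)\right) + \left(-8\right)^{3}\right) \left(L + 24227\right) = \left(\left(\left(-3\right) \left(-3\right) 2 + 1 \left(-94\right)\right) + \left(-8\right)^{3}\right) \left(\frac{1}{47807} + 24227\right) = \left(\left(9 \cdot 2 - 94\right) - 512\right) \frac{1158220190}{47807} = \left(\left(18 - 94\right) - 512\right) \frac{1158220190}{47807} = \left(-76 - 512\right) \frac{1158220190}{47807} = \left(-588\right) \frac{1158220190}{47807} = - \frac{681033471720}{47807}$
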